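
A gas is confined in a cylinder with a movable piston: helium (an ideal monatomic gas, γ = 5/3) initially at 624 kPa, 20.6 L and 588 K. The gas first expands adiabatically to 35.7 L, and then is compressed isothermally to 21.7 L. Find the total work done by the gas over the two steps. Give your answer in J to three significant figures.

Step 1 (adiabatic): W = (P₁V₁ − P₂V₂)/(γ−1) = (12854 − 8909)/0.667 = 5917 J.
After step 1: P = 249.6 kPa, V = 35.7 L, T = 407.5 K.
Step 2 (isothermal): W = P₁V₁ ln(V₂/V₁) = (8909) ln(21.7/35.7) = -4435 J.
W_total = 5917 − 4435 = 1482 J.

W_total ≈ 1480 J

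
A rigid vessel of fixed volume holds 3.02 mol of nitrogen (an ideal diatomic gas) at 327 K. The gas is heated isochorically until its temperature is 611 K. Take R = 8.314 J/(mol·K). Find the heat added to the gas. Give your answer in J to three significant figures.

Q ≈ 17800 J

Constant volume ⇒ W = 0, so Q = ΔU = nCᵥΔT with Cᵥ = 5R/2 = 20.79 J/(mol·K).
ΔU = (3.02)(20.79)(611 − 327) = 17827 J.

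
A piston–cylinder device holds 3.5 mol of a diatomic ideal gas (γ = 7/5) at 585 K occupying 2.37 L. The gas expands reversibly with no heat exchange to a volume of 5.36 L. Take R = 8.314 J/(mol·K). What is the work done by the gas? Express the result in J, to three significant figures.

Adiabatic: TV^(γ−1) = const with γ = 7/5.
T₂ = T₁ (V₁/V₂)^(γ−1) = 585 × (2.37/5.36)^0.4 = 585 × 0.7215 = 422.1 K.
W_by = nCᵥ(T₁ − T₂) = (3.5)(20.79)(585 − 422.1) = 11852 J.

W ≈ 11900 J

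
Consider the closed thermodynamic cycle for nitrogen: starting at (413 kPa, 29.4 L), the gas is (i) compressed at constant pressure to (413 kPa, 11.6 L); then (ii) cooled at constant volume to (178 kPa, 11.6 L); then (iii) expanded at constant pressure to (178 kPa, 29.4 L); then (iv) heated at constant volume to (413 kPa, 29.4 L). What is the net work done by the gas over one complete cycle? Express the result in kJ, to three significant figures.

W_net ≈ -4.18 kJ

Constant-volume legs do no work.
W(i) = (413)(11.6 − 29.4) = -7351 J; W(iii) = (178)(29.4 − 11.6) = 3168 J.
W_net = -7351 + 3168 = -4183 J (the counter-clockwise enclosed area).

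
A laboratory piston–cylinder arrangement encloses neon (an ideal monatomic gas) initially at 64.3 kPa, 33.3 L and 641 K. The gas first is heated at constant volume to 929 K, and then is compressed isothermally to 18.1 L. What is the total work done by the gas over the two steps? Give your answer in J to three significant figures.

W_total ≈ -1890 J

Step 1 (isochoric): W = 0 (constant volume).
After step 1: P = 93.19 kPa (V unchanged).
Step 2 (isothermal): W = P₁V₁ ln(V₂/V₁) = (3103) ln(18.1/33.3) = -1892 J.
W_total = 0 − 1892 = -1892 J.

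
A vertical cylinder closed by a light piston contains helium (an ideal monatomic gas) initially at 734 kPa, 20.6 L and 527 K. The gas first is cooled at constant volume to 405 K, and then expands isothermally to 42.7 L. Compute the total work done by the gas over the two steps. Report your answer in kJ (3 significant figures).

Step 1 (isochoric): W = 0 (constant volume).
After step 1: P = 564.1 kPa (V unchanged).
Step 2 (isothermal): W = P₁V₁ ln(V₂/V₁) = (11620) ln(42.7/20.6) = 8470 J.
W_total = 0 + 8470 = 8470 J.

W_total ≈ 8.47 kJ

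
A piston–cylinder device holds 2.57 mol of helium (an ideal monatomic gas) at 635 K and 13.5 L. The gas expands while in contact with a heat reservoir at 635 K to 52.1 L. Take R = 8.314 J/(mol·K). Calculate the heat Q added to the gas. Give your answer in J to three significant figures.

Isothermal ⇒ ΔU = 0, so Q = W = nRT ln(V₂/V₁).
Q = (2.57)(8.314)(635) ln(52.1/13.5) = 13568 × 1.35 = 18323 J.

Q ≈ 18300 J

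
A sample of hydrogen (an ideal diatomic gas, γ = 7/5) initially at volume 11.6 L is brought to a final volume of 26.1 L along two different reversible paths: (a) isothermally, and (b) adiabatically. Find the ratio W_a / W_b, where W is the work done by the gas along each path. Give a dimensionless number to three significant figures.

Path (a) isothermal: W = P₁V₁ ln(V₂/V₁) → W_a/(P₁V₁) = 0.8109.
Path (b) adiabatic: W = P₁V₁(1 − (V₁/V₂)^(γ−1))/(γ−1) → W_b/(P₁V₁) = 0.6925.
W_a / W_b = 0.8109 / 0.6925 = 1.171.

W_a / W_b ≈ 1.17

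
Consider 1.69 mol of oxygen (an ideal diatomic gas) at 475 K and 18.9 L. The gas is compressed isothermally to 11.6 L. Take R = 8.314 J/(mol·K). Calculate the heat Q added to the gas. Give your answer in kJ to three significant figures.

Isothermal ⇒ ΔU = 0, so Q = W = nRT ln(V₂/V₁).
Q = (1.69)(8.314)(475) ln(11.6/18.9) = 6674 × -0.4882 = -3258 J.

Q ≈ -3.26 kJ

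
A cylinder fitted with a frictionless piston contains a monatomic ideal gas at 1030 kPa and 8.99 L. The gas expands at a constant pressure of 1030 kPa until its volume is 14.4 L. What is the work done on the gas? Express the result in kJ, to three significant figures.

Isobaric: W = P ΔV.
W = (1030 kPa)(14.4 − 8.99 L) = (1030)(5.41) = 5572 J.
Work on gas = −W_by = -5572 J.

W ≈ -5.57 kJ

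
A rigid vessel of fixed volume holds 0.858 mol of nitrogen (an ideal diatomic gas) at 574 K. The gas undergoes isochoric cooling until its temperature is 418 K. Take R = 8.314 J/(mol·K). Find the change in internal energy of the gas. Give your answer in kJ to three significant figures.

Constant volume ⇒ W = 0, so Q = ΔU = nCᵥΔT with Cᵥ = 5R/2 = 20.79 J/(mol·K).
ΔU = (0.858)(20.79)(418 − 574) = -2782 J.

ΔU ≈ -2.78 kJ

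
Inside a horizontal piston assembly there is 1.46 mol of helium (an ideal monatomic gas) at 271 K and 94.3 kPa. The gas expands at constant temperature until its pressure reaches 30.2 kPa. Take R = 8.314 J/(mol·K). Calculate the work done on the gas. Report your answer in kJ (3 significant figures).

Isothermal process: W = nRT ln(V₂/V₁) = nRT ln(P₁/P₂).
W = (1.46)(8.314)(271) × ln(94.3/30.2)
  = 3290 × ln(3.123) = 3290 × 1.139
W_by_gas = 3746 J; work on gas = −W_by = -3746 J.

W ≈ -3.75 kJ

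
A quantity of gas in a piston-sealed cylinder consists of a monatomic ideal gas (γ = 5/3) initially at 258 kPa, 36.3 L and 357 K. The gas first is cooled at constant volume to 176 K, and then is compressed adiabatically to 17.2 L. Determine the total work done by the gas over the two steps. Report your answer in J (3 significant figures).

W_total ≈ -4470 J

Step 1 (isochoric): W = 0 (constant volume).
After step 1: P = 127.2 kPa (V unchanged).
Step 2 (adiabatic): W = (P₁V₁ − P₂V₂)/(γ−1) = (4617 − 7597)/0.667 = -4469 J.
W_total = 0 − 4469 = -4469 J.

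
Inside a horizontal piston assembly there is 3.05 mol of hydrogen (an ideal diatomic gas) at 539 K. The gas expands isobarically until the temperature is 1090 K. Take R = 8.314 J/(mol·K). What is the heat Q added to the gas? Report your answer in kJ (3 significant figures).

Q ≈ 48.9 kJ

Isobaric: W = nRΔT = (3.05)(8.314)(551) = 13972 J.
ΔU = nCᵥΔT with Cᵥ = 5R/2: ΔU = (3.05)(20.79)(551) = 34930 J.
Q = ΔU + W = 34930 + 13972 = 48902 J.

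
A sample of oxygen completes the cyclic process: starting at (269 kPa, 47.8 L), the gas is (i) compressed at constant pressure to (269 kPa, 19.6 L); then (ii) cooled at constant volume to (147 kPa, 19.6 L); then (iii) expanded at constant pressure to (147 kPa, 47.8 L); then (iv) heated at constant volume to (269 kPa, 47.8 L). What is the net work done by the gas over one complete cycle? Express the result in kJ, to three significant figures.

W_net ≈ -3.44 kJ

Constant-volume legs do no work.
W(i) = (269)(19.6 − 47.8) = -7586 J; W(iii) = (147)(47.8 − 19.6) = 4145 J.
W_net = -7586 + 4145 = -3440 J (the counter-clockwise enclosed area).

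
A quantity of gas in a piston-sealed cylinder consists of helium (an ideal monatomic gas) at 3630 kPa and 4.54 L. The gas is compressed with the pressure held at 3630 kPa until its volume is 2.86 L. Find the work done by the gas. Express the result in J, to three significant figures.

W ≈ -6100 J

Isobaric: W = P ΔV.
W = (3630 kPa)(2.86 − 4.54 L) = (3630)(-1.68) = -6098 J.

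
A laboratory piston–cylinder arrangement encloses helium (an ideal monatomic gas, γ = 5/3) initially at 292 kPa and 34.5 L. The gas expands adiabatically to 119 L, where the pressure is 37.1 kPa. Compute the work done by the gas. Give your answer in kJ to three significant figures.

W ≈ 8.49 kJ

Adiabatic: W = (P₁V₁ − P₂V₂)/(γ − 1) with γ = 5/3.
P₁V₁ = 10074 J, P₂V₂ = 4415 J.
W = (10074 − 4415) / 0.6667 = 8489 J.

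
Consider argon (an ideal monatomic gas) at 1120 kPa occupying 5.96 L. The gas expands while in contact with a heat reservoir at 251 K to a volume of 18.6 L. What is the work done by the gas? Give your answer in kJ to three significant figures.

W ≈ 7.60 kJ

Isothermal: W = nRT ln(V₂/V₁) = P₁V₁ ln(V₂/V₁).
P₁V₁ = (1120 kPa)(5.96 L) = 6675 J.
W = 6675 × ln(18.6/5.96) = 6675 × 1.138
W_by_gas = 7597 J.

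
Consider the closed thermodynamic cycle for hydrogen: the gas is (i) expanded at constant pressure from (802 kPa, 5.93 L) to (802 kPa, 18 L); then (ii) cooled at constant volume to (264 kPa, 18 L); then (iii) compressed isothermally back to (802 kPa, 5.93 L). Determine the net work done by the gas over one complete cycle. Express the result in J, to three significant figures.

Leg (i): W = PΔV = (802)(18 − 5.93) = 9680 J.
Leg (ii): W = 0.
Leg (iii): W = PᵢVᵢ ln(V_f/Vᵢ) = (4752) ln(5.93/18) = -5276 J.
W_net = 9680 − 5276 = 4404 J.

W_net ≈ 4400 J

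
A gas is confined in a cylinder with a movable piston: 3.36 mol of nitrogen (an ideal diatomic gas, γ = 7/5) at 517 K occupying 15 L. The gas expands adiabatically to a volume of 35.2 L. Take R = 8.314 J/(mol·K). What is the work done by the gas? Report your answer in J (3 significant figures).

Adiabatic: TV^(γ−1) = const with γ = 7/5.
T₂ = T₁ (V₁/V₂)^(γ−1) = 517 × (15/35.2)^0.4 = 517 × 0.7109 = 367.5 K.
W_by = nCᵥ(T₁ − T₂) = (3.36)(20.79)(517 − 367.5) = 10438 J.

W ≈ 10400 J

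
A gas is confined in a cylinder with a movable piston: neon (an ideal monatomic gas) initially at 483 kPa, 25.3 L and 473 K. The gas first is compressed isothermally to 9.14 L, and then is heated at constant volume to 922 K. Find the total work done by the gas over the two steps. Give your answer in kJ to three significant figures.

W_total ≈ -12.4 kJ

Step 1 (isothermal): W = P₁V₁ ln(V₂/V₁) = (12220) ln(9.14/25.3) = -12442 J.
Step 2 (isochoric): W = 0 (constant volume).
W_total = -12442 + 0 = -12442 J.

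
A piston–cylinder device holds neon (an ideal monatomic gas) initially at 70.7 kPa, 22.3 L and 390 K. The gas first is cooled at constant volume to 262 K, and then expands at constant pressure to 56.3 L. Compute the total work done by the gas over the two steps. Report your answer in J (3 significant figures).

Step 1 (isochoric): W = 0 (constant volume).
After step 1: P = 47.5 kPa (V unchanged).
Step 2 (isobaric): W = PΔV = (47.5 kPa)(56.3 − 22.3 L) = 1615 J.
W_total = 0 + 1615 = 1615 J.

W_total ≈ 1610 J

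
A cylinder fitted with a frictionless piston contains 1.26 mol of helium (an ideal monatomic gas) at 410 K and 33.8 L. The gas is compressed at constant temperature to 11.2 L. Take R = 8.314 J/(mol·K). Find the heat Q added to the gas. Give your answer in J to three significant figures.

Isothermal ⇒ ΔU = 0, so Q = W = nRT ln(V₂/V₁).
Q = (1.26)(8.314)(410) ln(11.2/33.8) = 4295 × -1.105 = -4744 J.

Q ≈ -4740 J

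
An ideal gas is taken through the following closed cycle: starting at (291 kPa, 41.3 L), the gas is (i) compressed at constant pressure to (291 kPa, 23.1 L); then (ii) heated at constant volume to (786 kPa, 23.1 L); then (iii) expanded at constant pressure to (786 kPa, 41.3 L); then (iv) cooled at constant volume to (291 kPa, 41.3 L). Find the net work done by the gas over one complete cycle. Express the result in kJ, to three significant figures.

Constant-volume legs do no work.
W(i) = (291)(23.1 − 41.3) = -5296 J; W(iii) = (786)(41.3 − 23.1) = 14305 J.
W_net = -5296 + 14305 = 9009 J (the clockwise enclosed area).

W_net ≈ 9.01 kJ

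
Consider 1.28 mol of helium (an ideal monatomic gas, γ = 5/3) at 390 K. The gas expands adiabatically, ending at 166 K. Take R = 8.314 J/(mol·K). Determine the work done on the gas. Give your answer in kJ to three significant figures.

Adiabatic ⇒ Q = 0, so W_by = −ΔU = nCᵥ(T₁ − T₂).
Cᵥ = 3R/2 = 12.47 J/(mol·K).
W = (1.28)(12.47)(390 − 166) = 3576 J.
Work on gas = −W_by = -3576 J.

W ≈ -3.58 kJ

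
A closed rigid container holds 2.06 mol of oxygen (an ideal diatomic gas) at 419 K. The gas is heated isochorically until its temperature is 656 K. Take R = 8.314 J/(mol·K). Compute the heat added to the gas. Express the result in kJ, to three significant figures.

Constant volume ⇒ W = 0, so Q = ΔU = nCᵥΔT with Cᵥ = 5R/2 = 20.79 J/(mol·K).
ΔU = (2.06)(20.79)(656 − 419) = 10148 J.

Q ≈ 10.1 kJ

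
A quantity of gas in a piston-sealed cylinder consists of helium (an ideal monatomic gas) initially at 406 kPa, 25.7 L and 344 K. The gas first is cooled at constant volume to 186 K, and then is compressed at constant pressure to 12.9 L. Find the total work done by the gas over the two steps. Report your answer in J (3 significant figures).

W_total ≈ -2810 J

Step 1 (isochoric): W = 0 (constant volume).
After step 1: P = 219.5 kPa (V unchanged).
Step 2 (isobaric): W = PΔV = (219.5 kPa)(12.9 − 25.7 L) = -2810 J.
W_total = 0 − 2810 = -2810 J.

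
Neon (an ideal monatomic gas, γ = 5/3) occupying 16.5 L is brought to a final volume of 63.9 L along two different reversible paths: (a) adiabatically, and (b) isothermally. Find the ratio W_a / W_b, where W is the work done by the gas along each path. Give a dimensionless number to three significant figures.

Path (a) adiabatic: W = P₁V₁(1 − (V₁/V₂)^(γ−1))/(γ−1) → W_a/(P₁V₁) = 0.8918.
Path (b) isothermal: W = P₁V₁ ln(V₂/V₁) → W_b/(P₁V₁) = 1.354.
W_a / W_b = 0.8918 / 1.354 = 0.6586.

W_a / W_b ≈ 0.659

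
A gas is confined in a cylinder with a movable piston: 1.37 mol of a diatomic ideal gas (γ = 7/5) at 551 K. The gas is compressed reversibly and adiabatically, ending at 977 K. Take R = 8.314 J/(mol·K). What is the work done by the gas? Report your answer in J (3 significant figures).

Adiabatic ⇒ Q = 0, so W_by = −ΔU = nCᵥ(T₁ − T₂).
Cᵥ = 5R/2 = 20.79 J/(mol·K).
W = (1.37)(20.79)(551 − 977) = -12131 J.

W ≈ -12100 J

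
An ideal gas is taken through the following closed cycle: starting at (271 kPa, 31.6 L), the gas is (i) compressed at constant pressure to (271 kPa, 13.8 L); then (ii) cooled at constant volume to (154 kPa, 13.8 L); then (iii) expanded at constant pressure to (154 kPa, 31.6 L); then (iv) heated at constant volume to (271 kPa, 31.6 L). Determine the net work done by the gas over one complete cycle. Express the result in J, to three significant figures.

Constant-volume legs do no work.
W(i) = (271)(13.8 − 31.6) = -4824 J; W(iii) = (154)(31.6 − 13.8) = 2741 J.
W_net = -4824 + 2741 = -2083 J (the counter-clockwise enclosed area).

W_net ≈ -2080 J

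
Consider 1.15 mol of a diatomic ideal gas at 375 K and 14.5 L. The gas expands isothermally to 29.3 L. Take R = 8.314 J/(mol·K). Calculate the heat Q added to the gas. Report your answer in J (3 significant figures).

Isothermal ⇒ ΔU = 0, so Q = W = nRT ln(V₂/V₁).
Q = (1.15)(8.314)(375) ln(29.3/14.5) = 3585 × 0.7034 = 2522 J.

Q ≈ 2520 J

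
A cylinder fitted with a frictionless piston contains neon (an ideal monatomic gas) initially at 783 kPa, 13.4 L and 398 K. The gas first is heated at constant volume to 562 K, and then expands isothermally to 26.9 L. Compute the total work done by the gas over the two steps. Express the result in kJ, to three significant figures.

W_total ≈ 10.3 kJ

Step 1 (isochoric): W = 0 (constant volume).
After step 1: P = 1106 kPa (V unchanged).
Step 2 (isothermal): W = P₁V₁ ln(V₂/V₁) = (14816) ln(26.9/13.4) = 10325 J.
W_total = 0 + 10325 = 10325 J.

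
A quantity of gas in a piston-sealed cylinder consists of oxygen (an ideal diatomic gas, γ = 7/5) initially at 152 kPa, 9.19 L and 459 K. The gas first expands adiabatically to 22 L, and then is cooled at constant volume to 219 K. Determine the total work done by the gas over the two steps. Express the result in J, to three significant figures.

W_total ≈ 1030 J

Step 1 (adiabatic): W = (P₁V₁ − P₂V₂)/(γ−1) = (1397 − 985.2)/0.4 = 1029 J.
Step 2 (isochoric): W = 0 (constant volume).
W_total = 1029 + 0 = 1029 J.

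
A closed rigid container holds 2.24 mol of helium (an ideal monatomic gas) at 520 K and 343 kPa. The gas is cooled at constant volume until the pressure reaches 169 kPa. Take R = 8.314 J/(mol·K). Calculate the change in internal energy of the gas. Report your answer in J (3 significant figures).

Constant volume ⇒ W = 0, so Q = ΔU = nCᵥΔT with Cᵥ = 3R/2 = 12.47 J/(mol·K).
At constant V, T₂/T₁ = P₂/P₁ ⇒ ΔT = T₁(P₂/P₁ − 1) = 520·(169/343 − 1) = -263.8 K.
ΔU = (2.24)(12.47)(-263.8) = -7369 J.

ΔU ≈ -7370 J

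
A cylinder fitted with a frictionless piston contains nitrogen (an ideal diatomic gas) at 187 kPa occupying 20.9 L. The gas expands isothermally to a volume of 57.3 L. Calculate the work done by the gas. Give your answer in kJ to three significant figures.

Isothermal: W = nRT ln(V₂/V₁) = P₁V₁ ln(V₂/V₁).
P₁V₁ = (187 kPa)(20.9 L) = 3908 J.
W = 3908 × ln(57.3/20.9) = 3908 × 1.009
W_by_gas = 3942 J.

W ≈ 3.94 kJ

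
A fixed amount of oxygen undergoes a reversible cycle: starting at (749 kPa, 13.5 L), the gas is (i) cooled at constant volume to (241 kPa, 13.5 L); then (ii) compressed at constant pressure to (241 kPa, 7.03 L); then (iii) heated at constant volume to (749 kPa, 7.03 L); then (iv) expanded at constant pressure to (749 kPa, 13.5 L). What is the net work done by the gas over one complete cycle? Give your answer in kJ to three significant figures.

W_net ≈ 3.29 kJ

Constant-volume legs do no work.
W(ii) = (241)(7.03 − 13.5) = -1559 J; W(iv) = (749)(13.5 − 7.03) = 4846 J.
W_net = -1559 + 4846 = 3287 J (the clockwise enclosed area).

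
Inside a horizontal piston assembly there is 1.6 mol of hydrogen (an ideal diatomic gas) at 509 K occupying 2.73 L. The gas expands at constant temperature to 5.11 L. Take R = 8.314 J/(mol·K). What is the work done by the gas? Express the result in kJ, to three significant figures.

W ≈ 4.24 kJ

Isothermal: W = nRT ln(V₂/V₁).
W = (1.6)(8.314)(509) × ln(5.11/2.73)
  = 6771 × 0.6269
W_by_gas = 4245 J.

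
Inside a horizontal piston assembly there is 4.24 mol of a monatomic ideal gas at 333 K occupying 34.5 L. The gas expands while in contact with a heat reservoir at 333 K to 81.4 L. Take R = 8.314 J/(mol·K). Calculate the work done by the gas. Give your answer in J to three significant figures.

Isothermal: W = nRT ln(V₂/V₁).
W = (4.24)(8.314)(333) × ln(81.4/34.5)
  = 11739 × 0.8584
W_by_gas = 10077 J.

W ≈ 10100 J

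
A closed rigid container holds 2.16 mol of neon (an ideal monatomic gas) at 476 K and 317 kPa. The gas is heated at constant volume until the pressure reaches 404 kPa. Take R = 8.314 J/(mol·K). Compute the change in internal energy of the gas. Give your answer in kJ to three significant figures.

Constant volume ⇒ W = 0, so Q = ΔU = nCᵥΔT with Cᵥ = 3R/2 = 12.47 J/(mol·K).
At constant V, T₂/T₁ = P₂/P₁ ⇒ ΔT = T₁(P₂/P₁ − 1) = 476·(404/317 − 1) = 130.6 K.
ΔU = (2.16)(12.47)(130.6) = 3519 J.

ΔU ≈ 3.52 kJ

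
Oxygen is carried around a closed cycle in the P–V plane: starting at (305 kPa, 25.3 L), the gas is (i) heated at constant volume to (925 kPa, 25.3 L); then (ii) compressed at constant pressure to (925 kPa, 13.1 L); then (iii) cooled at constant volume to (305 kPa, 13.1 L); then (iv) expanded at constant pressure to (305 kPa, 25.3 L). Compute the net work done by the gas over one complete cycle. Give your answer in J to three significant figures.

W_net ≈ -7560 J

Constant-volume legs do no work.
W(ii) = (925)(13.1 − 25.3) = -11285 J; W(iv) = (305)(25.3 − 13.1) = 3721 J.
W_net = -11285 + 3721 = -7564 J (the counter-clockwise enclosed area).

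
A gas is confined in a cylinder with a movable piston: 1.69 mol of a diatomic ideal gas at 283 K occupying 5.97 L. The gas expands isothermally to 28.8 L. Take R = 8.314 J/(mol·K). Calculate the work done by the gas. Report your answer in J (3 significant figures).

W ≈ 6260 J

Isothermal: W = nRT ln(V₂/V₁).
W = (1.69)(8.314)(283) × ln(28.8/5.97)
  = 3976 × 1.574
W_by_gas = 6257 J.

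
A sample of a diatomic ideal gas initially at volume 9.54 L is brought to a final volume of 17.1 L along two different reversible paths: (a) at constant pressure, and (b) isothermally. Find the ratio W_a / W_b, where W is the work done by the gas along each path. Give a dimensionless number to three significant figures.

Path (a) isobaric: W = P₁(V₂ − V₁) → W_a/(P₁V₁) = 0.7925.
Path (b) isothermal: W = P₁V₁ ln(V₂/V₁) → W_b/(P₁V₁) = 0.5836.
W_a / W_b = 0.7925 / 0.5836 = 1.358.

W_a / W_b ≈ 1.36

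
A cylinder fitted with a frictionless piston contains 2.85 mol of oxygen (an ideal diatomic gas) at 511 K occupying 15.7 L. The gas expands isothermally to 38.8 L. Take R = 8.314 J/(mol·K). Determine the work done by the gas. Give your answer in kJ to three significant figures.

W ≈ 11.0 kJ

Isothermal: W = nRT ln(V₂/V₁).
W = (2.85)(8.314)(511) × ln(38.8/15.7)
  = 12108 × 0.9048
W_by_gas = 10955 J.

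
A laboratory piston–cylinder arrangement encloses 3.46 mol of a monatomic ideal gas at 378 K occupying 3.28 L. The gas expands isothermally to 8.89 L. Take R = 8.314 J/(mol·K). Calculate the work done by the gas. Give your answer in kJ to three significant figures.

Isothermal: W = nRT ln(V₂/V₁).
W = (3.46)(8.314)(378) × ln(8.89/3.28)
  = 10874 × 0.9971
W_by_gas = 10842 J.

W ≈ 10.8 kJ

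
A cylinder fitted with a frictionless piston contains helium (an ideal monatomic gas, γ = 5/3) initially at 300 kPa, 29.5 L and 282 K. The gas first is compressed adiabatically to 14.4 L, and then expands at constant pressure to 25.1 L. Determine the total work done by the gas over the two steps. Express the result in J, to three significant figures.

Step 1 (adiabatic): W = (P₁V₁ − P₂V₂)/(γ−1) = (8850 − 14275)/0.667 = -8138 J.
After step 1: P = 991.3 kPa, V = 14.4 L, T = 454.9 K.
Step 2 (isobaric): W = PΔV = (991.3 kPa)(25.1 − 14.4 L) = 10607 J.
W_total = -8138 + 10607 = 2469 J.

W_total ≈ 2470 J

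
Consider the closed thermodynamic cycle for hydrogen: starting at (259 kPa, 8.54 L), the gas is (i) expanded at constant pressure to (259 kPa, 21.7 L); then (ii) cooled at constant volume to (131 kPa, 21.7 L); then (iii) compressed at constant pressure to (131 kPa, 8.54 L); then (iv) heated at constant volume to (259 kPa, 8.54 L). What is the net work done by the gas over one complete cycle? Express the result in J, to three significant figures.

W_net ≈ 1680 J

Constant-volume legs do no work.
W(i) = (259)(21.7 − 8.54) = 3408 J; W(iii) = (131)(8.54 − 21.7) = -1724 J.
W_net = 3408 − 1724 = 1684 J (the clockwise enclosed area).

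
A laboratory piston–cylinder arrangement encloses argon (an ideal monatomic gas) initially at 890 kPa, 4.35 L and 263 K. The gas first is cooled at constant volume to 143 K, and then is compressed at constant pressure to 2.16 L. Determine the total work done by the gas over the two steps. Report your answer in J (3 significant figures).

W_total ≈ -1060 J

Step 1 (isochoric): W = 0 (constant volume).
After step 1: P = 483.9 kPa (V unchanged).
Step 2 (isobaric): W = PΔV = (483.9 kPa)(2.16 − 4.35 L) = -1060 J.
W_total = 0 − 1060 = -1060 J.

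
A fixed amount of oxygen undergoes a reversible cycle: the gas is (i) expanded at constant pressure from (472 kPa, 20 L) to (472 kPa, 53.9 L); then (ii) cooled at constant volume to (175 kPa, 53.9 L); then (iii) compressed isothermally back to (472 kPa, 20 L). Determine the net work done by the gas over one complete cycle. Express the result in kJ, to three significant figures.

W_net ≈ 6.65 kJ

Leg (i): W = PΔV = (472)(53.9 − 20) = 16001 J.
Leg (ii): W = 0.
Leg (iii): W = PᵢVᵢ ln(V_f/Vᵢ) = (9432) ln(20/53.9) = -9351 J.
W_net = 16001 − 9351 = 6649 J.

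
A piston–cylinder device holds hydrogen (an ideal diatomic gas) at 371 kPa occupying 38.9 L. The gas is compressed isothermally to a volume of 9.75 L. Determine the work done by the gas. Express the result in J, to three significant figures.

Isothermal: W = nRT ln(V₂/V₁) = P₁V₁ ln(V₂/V₁).
P₁V₁ = (371 kPa)(38.9 L) = 14432 J.
W = 14432 × ln(9.75/38.9) = 14432 × -1.384
W_by_gas = -19970 J.

W ≈ -20000 J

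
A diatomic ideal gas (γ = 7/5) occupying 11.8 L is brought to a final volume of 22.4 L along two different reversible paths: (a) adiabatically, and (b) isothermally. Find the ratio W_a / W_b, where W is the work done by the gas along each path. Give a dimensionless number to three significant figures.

W_a / W_b ≈ 0.882

Path (a) adiabatic: W = P₁V₁(1 − (V₁/V₂)^(γ−1))/(γ−1) → W_a/(P₁V₁) = 0.5654.
Path (b) isothermal: W = P₁V₁ ln(V₂/V₁) → W_b/(P₁V₁) = 0.641.
W_a / W_b = 0.5654 / 0.641 = 0.8821.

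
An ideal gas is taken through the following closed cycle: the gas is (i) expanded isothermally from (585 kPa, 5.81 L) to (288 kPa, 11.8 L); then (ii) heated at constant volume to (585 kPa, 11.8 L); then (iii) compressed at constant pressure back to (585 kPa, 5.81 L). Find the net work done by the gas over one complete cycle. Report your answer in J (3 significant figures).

W_net ≈ -1100 J

Leg (i): W = PᵢVᵢ ln(V_f/Vᵢ) = (3399) ln(11.8/5.81) = 2408 J.
Leg (ii): W = 0.
Leg (iii): W = PΔV = (585)(5.81 − 11.8) = -3504 J.
W_net = 2408 − 3504 = -1096 J.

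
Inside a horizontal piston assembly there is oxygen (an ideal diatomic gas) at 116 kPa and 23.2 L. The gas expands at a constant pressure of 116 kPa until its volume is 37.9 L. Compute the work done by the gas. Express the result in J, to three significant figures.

W ≈ 1710 J

Isobaric: W = P ΔV.
W = (116 kPa)(37.9 − 23.2 L) = (116)(14.7) = 1705 J.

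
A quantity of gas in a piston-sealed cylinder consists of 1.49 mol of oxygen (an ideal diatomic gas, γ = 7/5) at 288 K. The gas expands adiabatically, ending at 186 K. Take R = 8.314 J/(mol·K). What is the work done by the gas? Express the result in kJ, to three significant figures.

W ≈ 3.16 kJ

Adiabatic ⇒ Q = 0, so W_by = −ΔU = nCᵥ(T₁ − T₂).
Cᵥ = 5R/2 = 20.79 J/(mol·K).
W = (1.49)(20.79)(288 − 186) = 3159 J.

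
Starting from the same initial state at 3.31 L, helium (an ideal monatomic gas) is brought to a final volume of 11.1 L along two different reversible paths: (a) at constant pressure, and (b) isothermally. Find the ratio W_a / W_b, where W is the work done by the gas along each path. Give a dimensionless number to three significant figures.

W_a / W_b ≈ 1.95

Path (a) isobaric: W = P₁(V₂ − V₁) → W_a/(P₁V₁) = 2.353.
Path (b) isothermal: W = P₁V₁ ln(V₂/V₁) → W_b/(P₁V₁) = 1.21.
W_a / W_b = 2.353 / 1.21 = 1.945.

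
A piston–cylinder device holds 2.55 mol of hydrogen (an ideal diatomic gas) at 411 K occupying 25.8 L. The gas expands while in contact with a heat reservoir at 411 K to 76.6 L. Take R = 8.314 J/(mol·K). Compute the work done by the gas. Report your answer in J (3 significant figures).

W ≈ 9480 J

Isothermal: W = nRT ln(V₂/V₁).
W = (2.55)(8.314)(411) × ln(76.6/25.8)
  = 8713 × 1.088
W_by_gas = 9482 J.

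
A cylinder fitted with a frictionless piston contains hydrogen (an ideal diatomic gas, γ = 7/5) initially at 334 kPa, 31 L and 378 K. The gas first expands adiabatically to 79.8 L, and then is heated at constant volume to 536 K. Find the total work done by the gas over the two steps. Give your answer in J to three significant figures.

Step 1 (adiabatic): W = (P₁V₁ − P₂V₂)/(γ−1) = (10354 − 7093)/0.4 = 8152 J.
Step 2 (isochoric): W = 0 (constant volume).
W_total = 8152 + 0 = 8152 J.

W_total ≈ 8150 J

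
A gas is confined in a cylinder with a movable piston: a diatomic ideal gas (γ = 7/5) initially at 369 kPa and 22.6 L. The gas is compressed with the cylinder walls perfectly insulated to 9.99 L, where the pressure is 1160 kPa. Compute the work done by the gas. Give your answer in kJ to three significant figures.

W ≈ -8.12 kJ

Adiabatic: W = (P₁V₁ − P₂V₂)/(γ − 1) with γ = 7/5.
P₁V₁ = 8339 J, P₂V₂ = 11588 J.
W = (8339 − 11588) / 0.4 = -8123 J.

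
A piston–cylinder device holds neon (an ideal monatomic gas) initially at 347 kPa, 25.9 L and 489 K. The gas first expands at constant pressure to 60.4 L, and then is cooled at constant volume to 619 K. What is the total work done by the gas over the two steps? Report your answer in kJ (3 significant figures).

Step 1 (isobaric): W = PΔV = (347 kPa)(60.4 − 25.9 L) = 11972 J.
Step 2 (isochoric): W = 0 (constant volume).
W_total = 11972 + 0 = 11972 J.

W_total ≈ 12.0 kJ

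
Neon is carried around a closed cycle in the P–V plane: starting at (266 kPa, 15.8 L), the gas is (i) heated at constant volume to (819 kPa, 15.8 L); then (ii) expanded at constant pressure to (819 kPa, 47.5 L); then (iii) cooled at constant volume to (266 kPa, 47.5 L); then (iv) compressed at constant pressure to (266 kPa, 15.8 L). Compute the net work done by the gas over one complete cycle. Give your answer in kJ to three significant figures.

Constant-volume legs do no work.
W(ii) = (819)(47.5 − 15.8) = 25962 J; W(iv) = (266)(15.8 − 47.5) = -8432 J.
W_net = 25962 − 8432 = 17530 J (the clockwise enclosed area).

W_net ≈ 17.5 kJ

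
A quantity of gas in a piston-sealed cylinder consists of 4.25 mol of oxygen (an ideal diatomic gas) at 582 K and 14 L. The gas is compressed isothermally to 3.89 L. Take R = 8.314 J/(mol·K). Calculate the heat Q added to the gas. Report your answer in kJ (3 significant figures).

Q ≈ -26.3 kJ

Isothermal ⇒ ΔU = 0, so Q = W = nRT ln(V₂/V₁).
Q = (4.25)(8.314)(582) ln(3.89/14) = 20565 × -1.281 = -26336 J.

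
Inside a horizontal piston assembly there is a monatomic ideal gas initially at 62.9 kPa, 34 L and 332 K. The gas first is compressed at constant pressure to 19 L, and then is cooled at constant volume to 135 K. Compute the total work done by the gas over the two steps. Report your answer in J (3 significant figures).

Step 1 (isobaric): W = PΔV = (62.9 kPa)(19 − 34 L) = -943.5 J.
Step 2 (isochoric): W = 0 (constant volume).
W_total = -943.5 + 0 = -943.5 J.

W_total ≈ -944 J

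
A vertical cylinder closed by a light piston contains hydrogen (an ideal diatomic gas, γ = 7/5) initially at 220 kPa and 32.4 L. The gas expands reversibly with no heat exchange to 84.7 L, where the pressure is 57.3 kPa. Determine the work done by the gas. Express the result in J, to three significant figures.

W ≈ 5690 J

Adiabatic: W = (P₁V₁ − P₂V₂)/(γ − 1) with γ = 7/5.
P₁V₁ = 7128 J, P₂V₂ = 4853 J.
W = (7128 − 4853) / 0.4 = 5687 J.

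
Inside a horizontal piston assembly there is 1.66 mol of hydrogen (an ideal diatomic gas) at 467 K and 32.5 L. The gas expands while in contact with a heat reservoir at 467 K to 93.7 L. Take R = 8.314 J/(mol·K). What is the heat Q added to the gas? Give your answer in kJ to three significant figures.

Q ≈ 6.82 kJ

Isothermal ⇒ ΔU = 0, so Q = W = nRT ln(V₂/V₁).
Q = (1.66)(8.314)(467) ln(93.7/32.5) = 6445 × 1.059 = 6825 J.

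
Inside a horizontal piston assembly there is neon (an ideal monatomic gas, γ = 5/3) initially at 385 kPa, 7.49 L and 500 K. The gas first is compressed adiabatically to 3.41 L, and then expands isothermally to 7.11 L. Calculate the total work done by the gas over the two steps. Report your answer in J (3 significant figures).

W_total ≈ 597 J

Step 1 (adiabatic): W = (P₁V₁ − P₂V₂)/(γ−1) = (2884 − 4873)/0.667 = -2983 J.
After step 1: P = 1429 kPa, V = 3.41 L, T = 844.9 K.
Step 2 (isothermal): W = P₁V₁ ln(V₂/V₁) = (4873) ln(7.11/3.41) = 3580 J.
W_total = -2983 + 3580 = 596.9 J.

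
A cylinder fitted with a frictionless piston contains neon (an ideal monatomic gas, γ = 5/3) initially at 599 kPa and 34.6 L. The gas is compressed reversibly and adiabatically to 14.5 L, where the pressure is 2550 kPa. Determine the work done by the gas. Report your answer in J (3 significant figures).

Adiabatic: W = (P₁V₁ − P₂V₂)/(γ − 1) with γ = 5/3.
P₁V₁ = 20725 J, P₂V₂ = 36975 J.
W = (20725 − 36975) / 0.6667 = -24374 J.

W ≈ -24400 J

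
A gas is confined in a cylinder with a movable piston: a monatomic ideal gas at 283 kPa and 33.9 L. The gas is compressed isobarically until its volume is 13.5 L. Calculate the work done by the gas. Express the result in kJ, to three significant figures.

Isobaric: W = P ΔV.
W = (283 kPa)(13.5 − 33.9 L) = (283)(-20.4) = -5773 J.

W ≈ -5.77 kJ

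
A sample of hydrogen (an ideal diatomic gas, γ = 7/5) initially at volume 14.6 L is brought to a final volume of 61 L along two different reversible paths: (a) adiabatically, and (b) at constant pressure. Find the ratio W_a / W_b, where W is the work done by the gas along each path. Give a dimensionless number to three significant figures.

Path (a) adiabatic: W = P₁V₁(1 − (V₁/V₂)^(γ−1))/(γ−1) → W_a/(P₁V₁) = 1.089.
Path (b) isobaric: W = P₁(V₂ − V₁) → W_b/(P₁V₁) = 3.178.
W_a / W_b = 1.089 / 3.178 = 0.3426.

W_a / W_b ≈ 0.343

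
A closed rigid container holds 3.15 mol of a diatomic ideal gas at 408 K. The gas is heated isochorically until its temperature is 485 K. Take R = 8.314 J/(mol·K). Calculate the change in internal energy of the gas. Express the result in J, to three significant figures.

Constant volume ⇒ W = 0, so Q = ΔU = nCᵥΔT with Cᵥ = 5R/2 = 20.79 J/(mol·K).
ΔU = (3.15)(20.79)(485 − 408) = 5041 J.

ΔU ≈ 5040 J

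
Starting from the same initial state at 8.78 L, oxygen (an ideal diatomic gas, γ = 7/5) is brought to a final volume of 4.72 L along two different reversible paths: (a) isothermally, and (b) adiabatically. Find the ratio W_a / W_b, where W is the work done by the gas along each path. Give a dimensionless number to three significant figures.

W_a / W_b ≈ 0.881

Path (a) isothermal: W = P₁V₁ ln(V₂/V₁) → W_a/(P₁V₁) = -0.6207.
Path (b) adiabatic: W = P₁V₁(1 − (V₁/V₂)^(γ−1))/(γ−1) → W_b/(P₁V₁) = -0.7045.
W_a / W_b = -0.6207 / -0.7045 = 0.881.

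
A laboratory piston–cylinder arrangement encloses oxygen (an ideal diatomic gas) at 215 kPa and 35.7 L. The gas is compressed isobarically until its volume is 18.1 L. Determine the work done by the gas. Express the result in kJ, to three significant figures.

W ≈ -3.78 kJ

Isobaric: W = P ΔV.
W = (215 kPa)(18.1 − 35.7 L) = (215)(-17.6) = -3784 J.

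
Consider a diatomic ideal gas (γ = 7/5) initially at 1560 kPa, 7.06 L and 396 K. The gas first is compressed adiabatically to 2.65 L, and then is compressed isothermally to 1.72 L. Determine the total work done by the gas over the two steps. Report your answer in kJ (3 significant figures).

Step 1 (adiabatic): W = (P₁V₁ − P₂V₂)/(γ−1) = (11014 − 16299)/0.4 = -13213 J.
After step 1: P = 6150 kPa, V = 2.65 L, T = 586 K.
Step 2 (isothermal): W = P₁V₁ ln(V₂/V₁) = (16299) ln(1.72/2.65) = -7045 J.
W_total = -13213 − 7045 = -20258 J.

W_total ≈ -20.3 kJ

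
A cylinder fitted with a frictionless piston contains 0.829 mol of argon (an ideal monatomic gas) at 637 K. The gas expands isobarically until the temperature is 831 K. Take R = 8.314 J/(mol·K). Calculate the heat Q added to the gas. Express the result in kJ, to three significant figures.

Q ≈ 3.34 kJ

Isobaric: W = nRΔT = (0.829)(8.314)(194) = 1337 J.
ΔU = nCᵥΔT with Cᵥ = 3R/2: ΔU = (0.829)(12.47)(194) = 2006 J.
Q = ΔU + W = 2006 + 1337 = 3343 J.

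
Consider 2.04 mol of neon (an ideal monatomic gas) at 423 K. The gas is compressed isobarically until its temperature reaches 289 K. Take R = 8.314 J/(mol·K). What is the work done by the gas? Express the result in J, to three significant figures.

W ≈ -2270 J

Isobaric: W = P ΔV = nR ΔT.
W = (2.04)(8.314)(289 − 423) = -2273 J.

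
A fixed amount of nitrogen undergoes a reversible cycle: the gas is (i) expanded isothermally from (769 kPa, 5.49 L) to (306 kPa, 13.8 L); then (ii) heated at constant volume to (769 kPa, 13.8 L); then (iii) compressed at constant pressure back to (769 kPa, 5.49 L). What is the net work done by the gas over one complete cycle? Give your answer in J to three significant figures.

Leg (i): W = PᵢVᵢ ln(V_f/Vᵢ) = (4222) ln(13.8/5.49) = 3891 J.
Leg (ii): W = 0.
Leg (iii): W = PΔV = (769)(5.49 − 13.8) = -6390 J.
W_net = 3891 − 6390 = -2499 J.

W_net ≈ -2500 J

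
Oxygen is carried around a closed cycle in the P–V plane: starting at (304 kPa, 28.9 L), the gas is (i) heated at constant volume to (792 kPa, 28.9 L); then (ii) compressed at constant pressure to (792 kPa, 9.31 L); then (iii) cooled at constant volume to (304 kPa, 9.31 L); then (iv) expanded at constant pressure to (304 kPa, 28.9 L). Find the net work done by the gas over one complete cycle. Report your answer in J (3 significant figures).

W_net ≈ -9560 J

Constant-volume legs do no work.
W(ii) = (792)(9.31 − 28.9) = -15515 J; W(iv) = (304)(28.9 − 9.31) = 5955 J.
W_net = -15515 + 5955 = -9560 J (the counter-clockwise enclosed area).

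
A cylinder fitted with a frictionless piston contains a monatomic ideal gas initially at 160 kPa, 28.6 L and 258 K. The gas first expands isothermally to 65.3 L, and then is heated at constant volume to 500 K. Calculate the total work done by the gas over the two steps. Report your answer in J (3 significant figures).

Step 1 (isothermal): W = P₁V₁ ln(V₂/V₁) = (4576) ln(65.3/28.6) = 3778 J.
Step 2 (isochoric): W = 0 (constant volume).
W_total = 3778 + 0 = 3778 J.

W_total ≈ 3780 J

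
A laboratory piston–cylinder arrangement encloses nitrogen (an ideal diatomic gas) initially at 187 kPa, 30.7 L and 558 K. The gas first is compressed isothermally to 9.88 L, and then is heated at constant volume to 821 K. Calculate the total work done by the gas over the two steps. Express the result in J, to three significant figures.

Step 1 (isothermal): W = P₁V₁ ln(V₂/V₁) = (5741) ln(9.88/30.7) = -6509 J.
Step 2 (isochoric): W = 0 (constant volume).
W_total = -6509 + 0 = -6509 J.

W_total ≈ -6510 J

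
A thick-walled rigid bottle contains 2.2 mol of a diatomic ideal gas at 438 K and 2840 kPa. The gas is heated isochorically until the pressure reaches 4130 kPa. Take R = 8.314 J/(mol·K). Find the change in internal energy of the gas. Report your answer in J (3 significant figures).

Constant volume ⇒ W = 0, so Q = ΔU = nCᵥΔT with Cᵥ = 5R/2 = 20.79 J/(mol·K).
At constant V, T₂/T₁ = P₂/P₁ ⇒ ΔT = T₁(P₂/P₁ − 1) = 438·(4130/2840 − 1) = 199 K.
ΔU = (2.2)(20.79)(199) = 9097 J.

ΔU ≈ 9100 J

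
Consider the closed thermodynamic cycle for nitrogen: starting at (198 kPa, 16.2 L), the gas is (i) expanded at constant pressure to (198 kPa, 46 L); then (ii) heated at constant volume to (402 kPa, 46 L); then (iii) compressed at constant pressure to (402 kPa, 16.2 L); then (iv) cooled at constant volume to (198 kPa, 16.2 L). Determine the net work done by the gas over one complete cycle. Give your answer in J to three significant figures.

Constant-volume legs do no work.
W(i) = (198)(46 − 16.2) = 5900 J; W(iii) = (402)(16.2 − 46) = -11980 J.
W_net = 5900 − 11980 = -6079 J (the counter-clockwise enclosed area).

W_net ≈ -6080 J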